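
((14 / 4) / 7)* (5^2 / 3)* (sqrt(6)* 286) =3575* sqrt(6) / 3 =2918.98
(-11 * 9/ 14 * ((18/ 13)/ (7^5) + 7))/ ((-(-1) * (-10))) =30283209/ 6117748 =4.95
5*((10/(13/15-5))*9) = -3375/31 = -108.87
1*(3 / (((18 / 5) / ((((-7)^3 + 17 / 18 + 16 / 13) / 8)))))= -398765 / 11232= -35.50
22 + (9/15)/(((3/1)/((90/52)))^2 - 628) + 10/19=60184507/2671856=22.53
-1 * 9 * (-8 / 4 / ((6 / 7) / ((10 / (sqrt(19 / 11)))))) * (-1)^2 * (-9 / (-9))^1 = 210 * sqrt(209) / 19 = 159.79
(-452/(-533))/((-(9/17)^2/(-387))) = 5617004/4797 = 1170.94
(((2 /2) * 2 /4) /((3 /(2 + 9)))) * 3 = 5.50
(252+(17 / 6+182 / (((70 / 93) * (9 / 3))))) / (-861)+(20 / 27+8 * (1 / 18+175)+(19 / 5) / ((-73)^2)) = 578450726641 / 412944210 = 1400.80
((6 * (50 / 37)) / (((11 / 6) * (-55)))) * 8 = -2880 / 4477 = -0.64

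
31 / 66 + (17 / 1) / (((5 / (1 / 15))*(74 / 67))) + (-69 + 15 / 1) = -53.33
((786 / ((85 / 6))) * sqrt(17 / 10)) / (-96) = -393 * sqrt(170) / 6800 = -0.75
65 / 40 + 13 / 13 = 21 / 8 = 2.62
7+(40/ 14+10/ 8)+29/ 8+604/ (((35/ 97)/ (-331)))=-155136899/ 280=-554060.35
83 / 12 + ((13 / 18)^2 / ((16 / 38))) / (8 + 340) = 6242155 / 902016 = 6.92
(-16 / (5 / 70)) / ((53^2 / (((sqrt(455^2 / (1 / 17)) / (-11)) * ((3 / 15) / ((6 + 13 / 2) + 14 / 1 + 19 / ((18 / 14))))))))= 366912 * sqrt(17) / 22957957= 0.07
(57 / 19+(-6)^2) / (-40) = -39 / 40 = -0.98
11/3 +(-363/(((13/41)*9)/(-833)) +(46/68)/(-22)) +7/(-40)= 10304068953/97240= 105965.33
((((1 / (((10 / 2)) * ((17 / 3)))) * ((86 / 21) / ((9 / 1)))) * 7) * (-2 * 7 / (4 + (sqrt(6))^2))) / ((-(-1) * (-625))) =602 / 2390625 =0.00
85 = 85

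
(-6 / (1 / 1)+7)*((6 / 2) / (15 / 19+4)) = 57 / 91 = 0.63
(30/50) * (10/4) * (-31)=-93/2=-46.50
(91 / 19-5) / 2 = -2 / 19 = -0.11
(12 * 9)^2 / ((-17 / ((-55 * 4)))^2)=564537600 / 289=1953417.30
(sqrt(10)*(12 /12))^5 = 100*sqrt(10) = 316.23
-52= -52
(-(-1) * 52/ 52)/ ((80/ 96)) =6/ 5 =1.20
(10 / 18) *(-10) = -50 / 9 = -5.56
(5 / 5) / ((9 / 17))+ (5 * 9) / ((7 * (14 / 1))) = 2071 / 882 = 2.35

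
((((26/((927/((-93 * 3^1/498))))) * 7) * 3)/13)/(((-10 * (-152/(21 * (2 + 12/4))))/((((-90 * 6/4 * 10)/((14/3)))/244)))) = 1318275/634130624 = 0.00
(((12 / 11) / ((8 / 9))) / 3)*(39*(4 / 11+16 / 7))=35802 / 847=42.27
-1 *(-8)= 8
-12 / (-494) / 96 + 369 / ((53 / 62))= 90413909 / 209456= 431.66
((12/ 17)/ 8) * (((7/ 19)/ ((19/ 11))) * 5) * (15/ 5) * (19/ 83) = 3465/ 53618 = 0.06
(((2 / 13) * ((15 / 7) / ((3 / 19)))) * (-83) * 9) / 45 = -3154 / 91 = -34.66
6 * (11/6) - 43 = -32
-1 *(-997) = 997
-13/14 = -0.93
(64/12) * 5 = 80/3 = 26.67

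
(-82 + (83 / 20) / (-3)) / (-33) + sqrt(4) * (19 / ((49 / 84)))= 937901 / 13860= 67.67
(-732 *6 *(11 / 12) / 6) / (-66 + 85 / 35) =4697 / 445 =10.56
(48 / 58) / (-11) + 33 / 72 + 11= 87149 / 7656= 11.38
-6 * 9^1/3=-18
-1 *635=-635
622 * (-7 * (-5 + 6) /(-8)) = 2177 /4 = 544.25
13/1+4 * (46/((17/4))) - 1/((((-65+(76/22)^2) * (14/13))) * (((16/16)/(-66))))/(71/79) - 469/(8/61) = -1528193288485/434008232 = -3521.12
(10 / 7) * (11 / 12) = 55 / 42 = 1.31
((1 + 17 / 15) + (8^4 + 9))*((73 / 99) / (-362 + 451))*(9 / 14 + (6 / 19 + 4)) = 847421887 / 5022270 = 168.73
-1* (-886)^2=-784996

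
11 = 11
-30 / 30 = -1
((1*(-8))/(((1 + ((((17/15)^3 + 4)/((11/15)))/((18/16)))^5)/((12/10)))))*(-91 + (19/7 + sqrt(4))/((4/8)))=30060479570331798843750000/485517713706661876845968293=0.06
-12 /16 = -0.75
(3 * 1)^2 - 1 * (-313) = 322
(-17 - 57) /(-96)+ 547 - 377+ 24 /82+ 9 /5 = 1700977 /9840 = 172.86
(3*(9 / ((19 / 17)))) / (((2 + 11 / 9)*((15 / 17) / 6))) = 140454 / 2755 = 50.98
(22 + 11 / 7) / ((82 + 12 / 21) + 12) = 165 / 662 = 0.25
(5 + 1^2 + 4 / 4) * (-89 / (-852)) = 623 / 852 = 0.73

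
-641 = -641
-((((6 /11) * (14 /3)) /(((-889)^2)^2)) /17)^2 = -16 /278420507530127191036661161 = -0.00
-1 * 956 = -956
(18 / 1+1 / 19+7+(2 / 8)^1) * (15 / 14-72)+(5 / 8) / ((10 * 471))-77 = -1875961781 / 1002288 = -1871.68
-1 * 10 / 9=-10 / 9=-1.11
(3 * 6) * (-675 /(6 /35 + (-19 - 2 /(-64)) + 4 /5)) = 4536000 /6719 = 675.10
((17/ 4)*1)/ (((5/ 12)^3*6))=1224/ 125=9.79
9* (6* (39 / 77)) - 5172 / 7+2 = -54632 / 77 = -709.51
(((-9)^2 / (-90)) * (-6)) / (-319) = -27 / 1595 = -0.02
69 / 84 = 23 / 28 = 0.82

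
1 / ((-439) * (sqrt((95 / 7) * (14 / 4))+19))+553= sqrt(190) / 275253+8011309 / 14487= 553.00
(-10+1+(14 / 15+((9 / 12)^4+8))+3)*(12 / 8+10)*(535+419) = 45635703 / 1280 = 35652.89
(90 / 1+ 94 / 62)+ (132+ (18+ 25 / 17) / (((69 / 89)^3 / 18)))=18766936111 / 19236027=975.61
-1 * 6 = -6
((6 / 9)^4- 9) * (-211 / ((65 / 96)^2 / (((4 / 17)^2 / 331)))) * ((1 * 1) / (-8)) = -308107264 / 3637433475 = -0.08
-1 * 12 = -12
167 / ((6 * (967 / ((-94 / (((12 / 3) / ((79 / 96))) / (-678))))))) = 377.39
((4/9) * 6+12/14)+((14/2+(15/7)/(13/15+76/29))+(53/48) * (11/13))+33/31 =899513457/68471312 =13.14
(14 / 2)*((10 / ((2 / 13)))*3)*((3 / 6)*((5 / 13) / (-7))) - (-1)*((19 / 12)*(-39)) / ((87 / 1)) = -13297 / 348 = -38.21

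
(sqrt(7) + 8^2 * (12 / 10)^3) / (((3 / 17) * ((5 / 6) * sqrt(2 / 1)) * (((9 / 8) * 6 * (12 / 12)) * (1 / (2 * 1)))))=136 * sqrt(14) / 135 + 69632 * sqrt(2) / 625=161.33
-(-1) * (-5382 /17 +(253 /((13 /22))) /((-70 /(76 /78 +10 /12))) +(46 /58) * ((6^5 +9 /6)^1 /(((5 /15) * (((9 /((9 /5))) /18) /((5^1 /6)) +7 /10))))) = 17580.50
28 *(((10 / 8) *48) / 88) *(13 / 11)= 2730 / 121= 22.56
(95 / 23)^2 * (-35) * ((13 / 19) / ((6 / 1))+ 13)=-7830.62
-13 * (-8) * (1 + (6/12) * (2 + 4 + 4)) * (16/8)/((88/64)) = 9984/11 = 907.64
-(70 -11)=-59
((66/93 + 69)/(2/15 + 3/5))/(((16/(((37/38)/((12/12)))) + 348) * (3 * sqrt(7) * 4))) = 399785 * sqrt(7)/128745232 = 0.01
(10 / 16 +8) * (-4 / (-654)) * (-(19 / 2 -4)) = -253 / 872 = -0.29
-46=-46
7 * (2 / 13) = 14 / 13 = 1.08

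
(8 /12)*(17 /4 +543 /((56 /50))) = 6847 /21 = 326.05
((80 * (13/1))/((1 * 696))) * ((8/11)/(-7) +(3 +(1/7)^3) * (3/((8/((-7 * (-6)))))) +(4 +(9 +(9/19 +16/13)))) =82404635/890967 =92.49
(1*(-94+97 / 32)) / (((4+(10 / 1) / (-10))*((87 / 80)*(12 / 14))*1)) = -101885 / 3132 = -32.53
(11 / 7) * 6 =66 / 7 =9.43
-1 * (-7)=7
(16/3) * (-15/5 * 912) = -14592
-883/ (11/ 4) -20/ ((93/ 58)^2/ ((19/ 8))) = -32305958/ 95139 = -339.57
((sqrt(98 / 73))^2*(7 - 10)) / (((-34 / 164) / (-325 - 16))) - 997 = -9458105 / 1241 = -7621.36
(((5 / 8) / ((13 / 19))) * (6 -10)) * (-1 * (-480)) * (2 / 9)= -15200 / 39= -389.74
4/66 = 2/33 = 0.06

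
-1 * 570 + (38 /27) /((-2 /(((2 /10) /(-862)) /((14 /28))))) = -33165431 /58185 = -570.00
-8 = -8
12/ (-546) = -2/ 91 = -0.02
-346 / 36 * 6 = -57.67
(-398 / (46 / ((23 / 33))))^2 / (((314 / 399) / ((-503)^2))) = 1332581451397 / 113982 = 11691156.95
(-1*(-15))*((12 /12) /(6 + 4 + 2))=5 /4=1.25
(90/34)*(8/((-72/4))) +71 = 1187/17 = 69.82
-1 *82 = -82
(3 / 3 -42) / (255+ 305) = -41 / 560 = -0.07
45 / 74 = 0.61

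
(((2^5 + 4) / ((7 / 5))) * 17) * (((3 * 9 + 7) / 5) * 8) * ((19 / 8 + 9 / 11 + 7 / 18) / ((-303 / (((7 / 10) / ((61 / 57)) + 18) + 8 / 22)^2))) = -26702368496667466 / 262614319275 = -101679.03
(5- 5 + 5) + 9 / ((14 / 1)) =79 / 14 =5.64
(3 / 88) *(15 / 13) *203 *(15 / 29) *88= 4725 / 13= 363.46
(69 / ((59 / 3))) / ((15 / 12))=828 / 295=2.81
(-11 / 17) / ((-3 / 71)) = 781 / 51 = 15.31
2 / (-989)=-0.00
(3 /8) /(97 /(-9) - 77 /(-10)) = -135 /1108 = -0.12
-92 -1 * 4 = -96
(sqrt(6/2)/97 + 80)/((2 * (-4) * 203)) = -10/203 - sqrt(3)/157528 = -0.05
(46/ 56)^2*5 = 3.37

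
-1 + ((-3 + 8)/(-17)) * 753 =-3782/17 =-222.47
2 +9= 11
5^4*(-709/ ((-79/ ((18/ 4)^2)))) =35893125/ 316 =113585.84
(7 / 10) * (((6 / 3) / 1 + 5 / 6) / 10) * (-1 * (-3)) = 119 / 200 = 0.60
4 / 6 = 2 / 3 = 0.67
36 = 36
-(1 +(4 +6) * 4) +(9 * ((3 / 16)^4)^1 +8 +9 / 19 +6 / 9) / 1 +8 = -23.85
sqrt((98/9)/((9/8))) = 28/9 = 3.11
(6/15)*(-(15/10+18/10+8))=-113/25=-4.52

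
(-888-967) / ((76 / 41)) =-76055 / 76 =-1000.72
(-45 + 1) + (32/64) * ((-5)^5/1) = -3213/2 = -1606.50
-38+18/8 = -143/4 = -35.75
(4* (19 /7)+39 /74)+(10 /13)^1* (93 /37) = 89681 /6734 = 13.32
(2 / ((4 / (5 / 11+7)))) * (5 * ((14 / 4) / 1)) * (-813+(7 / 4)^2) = -18596165 / 352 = -52830.01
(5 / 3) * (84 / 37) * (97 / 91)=1940 / 481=4.03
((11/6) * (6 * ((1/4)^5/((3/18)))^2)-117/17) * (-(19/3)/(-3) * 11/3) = -237402055/4456448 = -53.27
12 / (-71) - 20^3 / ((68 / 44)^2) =-68731468 / 20519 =-3349.65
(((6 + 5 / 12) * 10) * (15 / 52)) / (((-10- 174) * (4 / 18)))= -17325 / 38272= -0.45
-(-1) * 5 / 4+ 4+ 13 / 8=55 / 8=6.88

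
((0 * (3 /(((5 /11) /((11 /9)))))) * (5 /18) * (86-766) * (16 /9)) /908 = 0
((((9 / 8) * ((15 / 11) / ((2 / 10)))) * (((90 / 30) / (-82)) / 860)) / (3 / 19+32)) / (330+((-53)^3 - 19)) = 2565 / 37554705229184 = 0.00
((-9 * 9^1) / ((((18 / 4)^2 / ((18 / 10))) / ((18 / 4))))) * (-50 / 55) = 324 / 11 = 29.45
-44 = -44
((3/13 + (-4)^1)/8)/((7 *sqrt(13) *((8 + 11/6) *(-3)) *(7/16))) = 4 *sqrt(13)/9971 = 0.00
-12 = -12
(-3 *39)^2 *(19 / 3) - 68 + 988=87617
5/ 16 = 0.31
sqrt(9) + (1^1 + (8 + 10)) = 22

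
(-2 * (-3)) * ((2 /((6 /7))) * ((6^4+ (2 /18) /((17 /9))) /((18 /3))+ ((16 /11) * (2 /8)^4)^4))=73993292054885 /24467570688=3024.14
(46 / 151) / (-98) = -0.00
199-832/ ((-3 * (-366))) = 108835/ 549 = 198.24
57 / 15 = 19 / 5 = 3.80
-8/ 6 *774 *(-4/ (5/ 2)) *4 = 33024/ 5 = 6604.80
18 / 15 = 6 / 5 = 1.20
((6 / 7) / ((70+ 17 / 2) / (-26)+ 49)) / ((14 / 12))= 624 / 39053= 0.02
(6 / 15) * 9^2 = 162 / 5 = 32.40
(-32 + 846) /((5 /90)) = 14652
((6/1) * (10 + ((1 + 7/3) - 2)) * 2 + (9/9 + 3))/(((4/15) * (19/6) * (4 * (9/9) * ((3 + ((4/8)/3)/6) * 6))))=4725/2071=2.28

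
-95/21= -4.52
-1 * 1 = -1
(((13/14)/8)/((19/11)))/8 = 143/17024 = 0.01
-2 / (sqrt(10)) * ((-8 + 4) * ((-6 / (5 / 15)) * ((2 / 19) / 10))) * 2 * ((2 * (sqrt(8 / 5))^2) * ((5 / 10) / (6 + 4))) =-576 * sqrt(10) / 11875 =-0.15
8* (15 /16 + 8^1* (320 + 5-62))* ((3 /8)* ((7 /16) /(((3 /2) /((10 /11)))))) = 1178765 /704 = 1674.38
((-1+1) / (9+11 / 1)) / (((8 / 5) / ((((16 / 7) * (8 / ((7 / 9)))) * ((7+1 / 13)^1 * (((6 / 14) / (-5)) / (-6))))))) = 0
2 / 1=2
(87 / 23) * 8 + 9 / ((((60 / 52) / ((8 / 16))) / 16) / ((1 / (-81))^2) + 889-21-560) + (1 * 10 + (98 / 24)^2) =24601099481 / 432040464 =56.94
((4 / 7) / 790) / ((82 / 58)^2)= 1682 / 4647965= 0.00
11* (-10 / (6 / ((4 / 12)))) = -55 / 9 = -6.11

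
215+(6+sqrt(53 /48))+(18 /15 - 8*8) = 159.25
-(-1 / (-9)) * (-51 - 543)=66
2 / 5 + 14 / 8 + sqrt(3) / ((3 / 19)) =43 / 20 + 19 * sqrt(3) / 3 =13.12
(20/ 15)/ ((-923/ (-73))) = 292/ 2769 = 0.11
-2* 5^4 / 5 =-250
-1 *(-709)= 709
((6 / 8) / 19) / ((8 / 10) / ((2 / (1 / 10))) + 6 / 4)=0.03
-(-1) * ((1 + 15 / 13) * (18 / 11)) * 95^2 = 4548600 / 143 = 31808.39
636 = 636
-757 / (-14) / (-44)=-757 / 616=-1.23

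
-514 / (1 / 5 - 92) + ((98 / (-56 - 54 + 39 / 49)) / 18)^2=220859981327 / 39427917777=5.60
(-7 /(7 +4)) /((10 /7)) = -49 /110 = -0.45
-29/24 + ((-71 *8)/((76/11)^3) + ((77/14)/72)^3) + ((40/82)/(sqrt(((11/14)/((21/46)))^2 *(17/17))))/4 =-2.86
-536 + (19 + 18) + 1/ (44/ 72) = -5471/ 11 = -497.36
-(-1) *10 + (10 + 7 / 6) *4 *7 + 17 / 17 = 971 / 3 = 323.67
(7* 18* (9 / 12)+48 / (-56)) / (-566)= -1311 / 7924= -0.17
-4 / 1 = -4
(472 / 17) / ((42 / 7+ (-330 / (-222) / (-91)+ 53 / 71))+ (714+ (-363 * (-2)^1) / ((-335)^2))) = 1582862137675 / 41089097100243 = 0.04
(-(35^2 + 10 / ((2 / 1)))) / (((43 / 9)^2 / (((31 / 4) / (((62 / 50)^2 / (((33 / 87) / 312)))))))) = -114159375 / 345748208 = -0.33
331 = 331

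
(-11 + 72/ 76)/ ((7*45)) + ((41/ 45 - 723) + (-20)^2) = -642631/ 1995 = -322.12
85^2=7225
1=1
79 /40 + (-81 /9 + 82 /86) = -10443 /1720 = -6.07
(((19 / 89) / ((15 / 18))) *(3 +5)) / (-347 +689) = 8 / 1335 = 0.01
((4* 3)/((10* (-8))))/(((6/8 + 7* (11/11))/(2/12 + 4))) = -5/62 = -0.08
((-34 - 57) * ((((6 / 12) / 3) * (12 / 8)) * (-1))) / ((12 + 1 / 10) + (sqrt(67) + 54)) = 300755 / 860442 - 2275 * sqrt(67) / 430221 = 0.31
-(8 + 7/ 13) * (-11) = 1221/ 13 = 93.92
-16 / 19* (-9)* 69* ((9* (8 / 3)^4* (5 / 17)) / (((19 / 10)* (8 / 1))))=28262400 / 6137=4605.25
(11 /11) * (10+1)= 11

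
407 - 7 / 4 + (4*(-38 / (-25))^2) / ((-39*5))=197536271 / 487500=405.20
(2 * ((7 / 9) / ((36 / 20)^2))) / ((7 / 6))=100 / 243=0.41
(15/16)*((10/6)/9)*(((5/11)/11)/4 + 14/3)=169775/209088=0.81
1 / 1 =1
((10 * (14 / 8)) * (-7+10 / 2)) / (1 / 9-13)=315 / 116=2.72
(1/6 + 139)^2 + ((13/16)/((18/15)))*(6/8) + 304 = 22661993/1152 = 19671.87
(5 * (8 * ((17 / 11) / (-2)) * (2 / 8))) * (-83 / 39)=7055 / 429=16.45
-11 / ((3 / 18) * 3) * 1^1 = -22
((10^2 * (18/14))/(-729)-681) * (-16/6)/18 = 1544908/15309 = 100.92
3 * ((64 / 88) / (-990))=-4 / 1815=-0.00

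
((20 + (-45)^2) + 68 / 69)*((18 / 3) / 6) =141173 / 69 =2045.99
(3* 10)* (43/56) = 645/28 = 23.04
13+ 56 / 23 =355 / 23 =15.43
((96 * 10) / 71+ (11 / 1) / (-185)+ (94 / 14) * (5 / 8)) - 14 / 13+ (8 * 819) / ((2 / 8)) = 250766788057 / 9562280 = 26224.58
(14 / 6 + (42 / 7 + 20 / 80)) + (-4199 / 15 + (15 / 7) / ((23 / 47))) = -859647 / 3220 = -266.97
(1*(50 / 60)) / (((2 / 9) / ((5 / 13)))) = 75 / 52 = 1.44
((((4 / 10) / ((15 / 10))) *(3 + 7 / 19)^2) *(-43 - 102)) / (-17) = 475136 / 18411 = 25.81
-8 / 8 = -1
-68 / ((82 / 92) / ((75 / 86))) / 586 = -58650 / 516559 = -0.11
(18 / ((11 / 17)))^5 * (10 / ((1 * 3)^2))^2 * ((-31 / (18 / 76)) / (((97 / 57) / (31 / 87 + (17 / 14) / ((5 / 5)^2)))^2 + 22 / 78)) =-144110274479578393309440 / 77947523949647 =-1848811446.18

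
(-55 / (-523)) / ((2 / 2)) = 55 / 523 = 0.11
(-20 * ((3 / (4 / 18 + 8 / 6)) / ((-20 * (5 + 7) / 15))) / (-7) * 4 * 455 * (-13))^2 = 13013105625 / 196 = 66393396.05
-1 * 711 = -711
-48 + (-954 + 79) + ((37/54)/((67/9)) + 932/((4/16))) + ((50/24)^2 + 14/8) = 27122287/9648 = 2811.18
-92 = -92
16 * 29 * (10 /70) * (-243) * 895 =-100913040 /7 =-14416148.57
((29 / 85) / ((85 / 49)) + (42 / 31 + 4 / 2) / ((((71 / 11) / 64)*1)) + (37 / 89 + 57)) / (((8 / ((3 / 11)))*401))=385855339257 / 49943036706200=0.01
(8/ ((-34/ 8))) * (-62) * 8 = 15872/ 17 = 933.65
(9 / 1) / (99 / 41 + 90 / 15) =1.07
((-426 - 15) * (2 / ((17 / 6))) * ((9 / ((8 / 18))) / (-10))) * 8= 5042.96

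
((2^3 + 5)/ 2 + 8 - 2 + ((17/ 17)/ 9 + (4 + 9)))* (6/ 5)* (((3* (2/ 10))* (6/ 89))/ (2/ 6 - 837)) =-0.00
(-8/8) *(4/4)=-1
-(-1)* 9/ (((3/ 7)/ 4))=84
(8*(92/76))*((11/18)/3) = 1.97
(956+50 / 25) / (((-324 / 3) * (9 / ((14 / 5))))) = -3353 / 1215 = -2.76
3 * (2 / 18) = 1 / 3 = 0.33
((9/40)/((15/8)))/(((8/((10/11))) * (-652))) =-3/143440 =-0.00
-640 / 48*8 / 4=-80 / 3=-26.67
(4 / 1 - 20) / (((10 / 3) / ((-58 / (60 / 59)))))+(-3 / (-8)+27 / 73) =4007771 / 14600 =274.50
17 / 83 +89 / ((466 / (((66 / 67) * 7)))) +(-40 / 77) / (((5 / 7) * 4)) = 19098198 / 14252843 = 1.34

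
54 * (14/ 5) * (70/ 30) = 1764/ 5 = 352.80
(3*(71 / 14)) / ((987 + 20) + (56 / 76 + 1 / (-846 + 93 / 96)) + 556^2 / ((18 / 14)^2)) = 1266318441 / 15648979378390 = 0.00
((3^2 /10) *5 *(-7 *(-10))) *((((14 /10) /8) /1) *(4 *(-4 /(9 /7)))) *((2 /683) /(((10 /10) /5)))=-6860 /683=-10.04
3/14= 0.21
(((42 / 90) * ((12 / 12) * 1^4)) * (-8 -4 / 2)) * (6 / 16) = -7 / 4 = -1.75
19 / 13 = 1.46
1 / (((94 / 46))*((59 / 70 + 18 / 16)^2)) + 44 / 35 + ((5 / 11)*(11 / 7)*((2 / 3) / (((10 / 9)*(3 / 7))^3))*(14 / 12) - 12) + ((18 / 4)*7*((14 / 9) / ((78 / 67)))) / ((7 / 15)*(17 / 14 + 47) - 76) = -521708272329247 / 83363794823400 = -6.26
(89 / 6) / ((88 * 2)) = 89 / 1056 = 0.08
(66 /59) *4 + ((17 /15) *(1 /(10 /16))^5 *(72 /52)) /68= 56524968 /11984375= 4.72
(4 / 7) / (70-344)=-2 / 959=-0.00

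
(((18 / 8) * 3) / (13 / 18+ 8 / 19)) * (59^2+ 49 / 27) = 20562.86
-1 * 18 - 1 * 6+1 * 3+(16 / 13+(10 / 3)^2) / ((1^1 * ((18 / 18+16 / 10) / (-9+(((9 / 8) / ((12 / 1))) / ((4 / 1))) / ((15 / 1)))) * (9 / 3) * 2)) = -28.12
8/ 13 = 0.62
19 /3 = 6.33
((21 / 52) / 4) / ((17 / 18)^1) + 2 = 3725 / 1768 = 2.11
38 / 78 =19 / 39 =0.49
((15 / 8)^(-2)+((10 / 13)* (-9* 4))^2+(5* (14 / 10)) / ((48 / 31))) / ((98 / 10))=469483531 / 5962320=78.74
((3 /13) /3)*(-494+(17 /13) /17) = -6421 /169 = -37.99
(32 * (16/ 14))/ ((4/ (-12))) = -768/ 7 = -109.71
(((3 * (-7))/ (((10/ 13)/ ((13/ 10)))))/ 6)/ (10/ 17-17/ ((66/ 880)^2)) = 180999/ 92462000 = 0.00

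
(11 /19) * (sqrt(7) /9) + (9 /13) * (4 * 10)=11 * sqrt(7) /171 + 360 /13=27.86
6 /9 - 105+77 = -82 /3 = -27.33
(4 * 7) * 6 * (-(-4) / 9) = 224 / 3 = 74.67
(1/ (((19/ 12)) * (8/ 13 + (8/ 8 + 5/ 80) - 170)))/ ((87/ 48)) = -39936/ 19291061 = -0.00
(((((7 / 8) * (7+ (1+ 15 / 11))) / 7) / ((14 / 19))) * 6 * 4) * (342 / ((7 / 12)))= 12047292 / 539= 22351.19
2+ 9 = 11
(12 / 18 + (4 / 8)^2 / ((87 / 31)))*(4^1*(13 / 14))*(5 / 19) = 0.74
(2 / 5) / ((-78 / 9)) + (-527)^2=18052382 / 65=277728.95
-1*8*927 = -7416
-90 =-90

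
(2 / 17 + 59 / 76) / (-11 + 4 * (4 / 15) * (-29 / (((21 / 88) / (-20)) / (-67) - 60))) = -18728415 / 219647828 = -0.09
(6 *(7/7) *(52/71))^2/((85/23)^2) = 51494976/36421225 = 1.41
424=424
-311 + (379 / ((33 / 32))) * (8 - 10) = -1046.03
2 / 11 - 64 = -702 / 11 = -63.82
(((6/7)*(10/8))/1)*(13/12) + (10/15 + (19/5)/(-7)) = 1079/840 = 1.28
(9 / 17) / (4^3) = 9 / 1088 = 0.01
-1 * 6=-6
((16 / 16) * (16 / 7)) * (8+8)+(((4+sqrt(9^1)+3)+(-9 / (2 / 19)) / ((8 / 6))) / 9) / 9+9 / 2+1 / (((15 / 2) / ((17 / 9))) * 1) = 922057 / 22680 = 40.66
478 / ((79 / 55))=26290 / 79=332.78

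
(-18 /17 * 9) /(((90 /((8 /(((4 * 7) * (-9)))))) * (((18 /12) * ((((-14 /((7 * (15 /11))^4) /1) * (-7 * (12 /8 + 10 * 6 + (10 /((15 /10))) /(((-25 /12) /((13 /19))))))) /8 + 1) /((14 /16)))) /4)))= 251370000 /34854495293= 0.01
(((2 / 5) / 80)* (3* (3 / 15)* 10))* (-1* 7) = -21 / 100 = -0.21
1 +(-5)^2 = 26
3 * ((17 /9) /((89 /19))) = 323 /267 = 1.21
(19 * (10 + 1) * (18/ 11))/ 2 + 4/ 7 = 1201/ 7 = 171.57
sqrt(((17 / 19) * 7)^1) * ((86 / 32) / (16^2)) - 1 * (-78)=43 * sqrt(2261) / 77824 + 78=78.03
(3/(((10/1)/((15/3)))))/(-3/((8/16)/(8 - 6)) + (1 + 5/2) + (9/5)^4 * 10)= 375/24119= 0.02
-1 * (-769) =769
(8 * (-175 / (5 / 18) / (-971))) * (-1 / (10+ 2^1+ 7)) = -5040 / 18449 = -0.27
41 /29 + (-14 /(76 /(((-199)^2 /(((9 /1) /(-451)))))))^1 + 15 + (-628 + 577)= 3625247327 /9918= 365522.01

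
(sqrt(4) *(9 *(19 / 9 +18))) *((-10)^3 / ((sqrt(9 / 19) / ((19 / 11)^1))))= -6878000 *sqrt(19) / 33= -908500.21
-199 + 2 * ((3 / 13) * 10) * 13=-139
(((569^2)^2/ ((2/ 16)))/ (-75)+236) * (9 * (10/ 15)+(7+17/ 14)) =-83437661595166/ 525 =-158928879228.89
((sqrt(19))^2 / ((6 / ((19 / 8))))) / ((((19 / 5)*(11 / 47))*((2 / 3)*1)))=4465 / 352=12.68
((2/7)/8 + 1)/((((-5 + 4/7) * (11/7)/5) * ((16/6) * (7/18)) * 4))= -3915/21824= -0.18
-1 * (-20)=20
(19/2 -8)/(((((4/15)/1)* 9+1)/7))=105/34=3.09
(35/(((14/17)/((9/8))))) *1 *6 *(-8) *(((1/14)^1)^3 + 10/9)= -6999495/2744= -2550.84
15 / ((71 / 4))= 60 / 71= 0.85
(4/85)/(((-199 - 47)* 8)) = -1/41820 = -0.00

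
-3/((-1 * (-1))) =-3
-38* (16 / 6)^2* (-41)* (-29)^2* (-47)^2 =185241862528 / 9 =20582429169.78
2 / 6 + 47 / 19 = 160 / 57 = 2.81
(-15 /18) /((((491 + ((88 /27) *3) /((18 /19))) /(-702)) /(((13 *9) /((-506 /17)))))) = -94248765 /20547142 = -4.59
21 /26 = 0.81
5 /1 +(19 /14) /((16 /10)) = 655 /112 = 5.85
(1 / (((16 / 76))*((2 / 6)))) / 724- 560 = -559.98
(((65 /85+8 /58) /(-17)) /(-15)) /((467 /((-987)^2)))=28900347 /3913927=7.38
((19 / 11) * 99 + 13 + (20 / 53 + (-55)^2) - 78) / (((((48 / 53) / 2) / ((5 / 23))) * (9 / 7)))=1936235 / 1656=1169.22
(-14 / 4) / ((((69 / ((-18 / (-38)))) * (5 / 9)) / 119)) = -22491 / 4370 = -5.15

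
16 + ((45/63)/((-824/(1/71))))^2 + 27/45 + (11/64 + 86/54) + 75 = 528472755638291/5660319918960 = 93.36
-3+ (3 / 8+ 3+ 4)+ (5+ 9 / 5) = 447 / 40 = 11.18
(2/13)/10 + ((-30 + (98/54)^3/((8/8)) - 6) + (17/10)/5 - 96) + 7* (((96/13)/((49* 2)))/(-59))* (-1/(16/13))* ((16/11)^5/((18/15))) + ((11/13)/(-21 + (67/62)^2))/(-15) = -1629968426547926625073/12974855411073505950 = -125.63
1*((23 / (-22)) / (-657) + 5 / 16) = 36319 / 115632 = 0.31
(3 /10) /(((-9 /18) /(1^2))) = -0.60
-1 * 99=-99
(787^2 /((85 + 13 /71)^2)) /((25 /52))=40589108677 /228614400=177.54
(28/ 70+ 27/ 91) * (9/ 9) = 317/ 455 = 0.70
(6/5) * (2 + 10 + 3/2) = 81/5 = 16.20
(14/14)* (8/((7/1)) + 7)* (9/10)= 513/70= 7.33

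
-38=-38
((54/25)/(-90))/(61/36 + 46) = -108/214625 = -0.00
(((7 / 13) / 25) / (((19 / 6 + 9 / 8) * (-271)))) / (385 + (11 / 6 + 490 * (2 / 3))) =-336 / 12945351575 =-0.00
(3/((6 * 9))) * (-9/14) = -1/28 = -0.04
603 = 603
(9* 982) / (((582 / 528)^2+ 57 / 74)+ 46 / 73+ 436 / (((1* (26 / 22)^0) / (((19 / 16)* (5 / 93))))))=17192018676096 / 59235304457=290.23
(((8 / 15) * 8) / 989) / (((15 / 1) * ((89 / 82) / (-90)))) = -10496 / 440105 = -0.02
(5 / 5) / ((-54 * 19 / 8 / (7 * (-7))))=196 / 513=0.38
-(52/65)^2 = -16/25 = -0.64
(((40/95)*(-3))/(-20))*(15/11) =18/209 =0.09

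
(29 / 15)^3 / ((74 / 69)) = 560947 / 83250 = 6.74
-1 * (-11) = 11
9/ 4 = 2.25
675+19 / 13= 8794 / 13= 676.46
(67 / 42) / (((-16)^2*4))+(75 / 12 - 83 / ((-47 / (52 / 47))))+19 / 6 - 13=-154662877 / 95004672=-1.63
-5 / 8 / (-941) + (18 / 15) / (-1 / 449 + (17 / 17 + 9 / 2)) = 40684289 / 185828680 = 0.22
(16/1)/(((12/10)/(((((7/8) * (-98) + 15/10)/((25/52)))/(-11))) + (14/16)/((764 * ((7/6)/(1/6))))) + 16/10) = 2142133760/224320081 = 9.55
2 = 2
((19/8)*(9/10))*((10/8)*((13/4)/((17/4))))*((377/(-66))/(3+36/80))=-465595/137632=-3.38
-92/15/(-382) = 46/2865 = 0.02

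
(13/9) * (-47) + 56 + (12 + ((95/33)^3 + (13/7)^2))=48280385/1760913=27.42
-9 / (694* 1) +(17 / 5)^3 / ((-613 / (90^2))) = -1104745113 / 2127110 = -519.36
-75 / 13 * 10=-750 / 13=-57.69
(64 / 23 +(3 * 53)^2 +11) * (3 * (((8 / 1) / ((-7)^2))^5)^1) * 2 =114382602240 / 6496930727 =17.61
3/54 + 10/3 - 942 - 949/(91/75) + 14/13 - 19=-2847953/1638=-1738.68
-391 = -391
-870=-870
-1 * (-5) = 5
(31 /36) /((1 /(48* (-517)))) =-64108 /3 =-21369.33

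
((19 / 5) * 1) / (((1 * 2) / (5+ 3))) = 15.20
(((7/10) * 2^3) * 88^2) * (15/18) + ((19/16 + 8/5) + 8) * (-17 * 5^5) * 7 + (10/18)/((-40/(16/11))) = -6297133259/1584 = -3975462.92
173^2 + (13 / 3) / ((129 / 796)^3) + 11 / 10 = 1993085076847 / 64400670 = 30948.20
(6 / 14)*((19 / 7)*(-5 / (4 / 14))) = -285 / 14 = -20.36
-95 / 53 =-1.79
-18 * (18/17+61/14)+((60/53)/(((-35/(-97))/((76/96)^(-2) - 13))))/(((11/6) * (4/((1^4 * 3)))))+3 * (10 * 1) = -2056830735/25045097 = -82.13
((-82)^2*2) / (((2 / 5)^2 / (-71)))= -5967550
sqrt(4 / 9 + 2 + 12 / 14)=4 * sqrt(91) / 21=1.82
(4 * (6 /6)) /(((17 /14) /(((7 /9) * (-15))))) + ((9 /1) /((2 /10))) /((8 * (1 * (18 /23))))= -25495 /816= -31.24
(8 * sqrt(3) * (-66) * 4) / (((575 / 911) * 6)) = -320672 * sqrt(3) / 575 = -965.95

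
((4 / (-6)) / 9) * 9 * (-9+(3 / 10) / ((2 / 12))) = 24 / 5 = 4.80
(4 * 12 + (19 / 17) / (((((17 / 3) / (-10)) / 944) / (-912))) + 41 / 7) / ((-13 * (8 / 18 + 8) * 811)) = -30916905057 / 1620965164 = -19.07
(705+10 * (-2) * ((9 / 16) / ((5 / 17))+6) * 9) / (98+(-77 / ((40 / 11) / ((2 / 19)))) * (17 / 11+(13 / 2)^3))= 312360 / 224773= 1.39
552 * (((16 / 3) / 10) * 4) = 5888 / 5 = 1177.60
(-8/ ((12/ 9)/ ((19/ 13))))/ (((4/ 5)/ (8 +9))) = -4845/ 26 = -186.35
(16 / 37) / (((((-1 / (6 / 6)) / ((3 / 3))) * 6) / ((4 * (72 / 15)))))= -256 / 185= -1.38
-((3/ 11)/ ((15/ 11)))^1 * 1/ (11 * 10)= -1/ 550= -0.00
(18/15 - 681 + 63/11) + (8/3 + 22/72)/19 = -673.92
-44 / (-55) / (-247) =-4 / 1235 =-0.00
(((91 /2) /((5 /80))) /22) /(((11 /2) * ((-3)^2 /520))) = 378560 /1089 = 347.62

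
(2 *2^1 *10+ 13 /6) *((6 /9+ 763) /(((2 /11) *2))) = 88553.51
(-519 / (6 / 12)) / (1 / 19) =-19722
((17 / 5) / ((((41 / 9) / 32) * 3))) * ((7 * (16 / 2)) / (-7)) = -13056 / 205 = -63.69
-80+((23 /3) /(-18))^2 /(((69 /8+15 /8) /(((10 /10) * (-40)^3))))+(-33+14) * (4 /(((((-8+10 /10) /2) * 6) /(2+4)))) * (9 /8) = -17778743 /15309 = -1161.33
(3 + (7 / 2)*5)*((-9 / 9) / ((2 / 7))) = -287 / 4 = -71.75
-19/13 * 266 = -5054/13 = -388.77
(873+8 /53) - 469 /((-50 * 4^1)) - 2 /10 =9278137 /10600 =875.30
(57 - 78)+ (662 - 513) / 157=-3148 / 157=-20.05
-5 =-5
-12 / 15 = -4 / 5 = -0.80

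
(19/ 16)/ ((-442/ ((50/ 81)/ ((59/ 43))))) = -20425/ 16898544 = -0.00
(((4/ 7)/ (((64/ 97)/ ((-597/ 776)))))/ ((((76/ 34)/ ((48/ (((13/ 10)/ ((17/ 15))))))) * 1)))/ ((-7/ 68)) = 2933061/ 24206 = 121.17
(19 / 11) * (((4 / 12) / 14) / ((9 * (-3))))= -19 / 12474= -0.00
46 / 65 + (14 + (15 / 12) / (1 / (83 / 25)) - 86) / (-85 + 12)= 31073 / 18980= 1.64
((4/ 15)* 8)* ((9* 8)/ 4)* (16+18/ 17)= 11136/ 17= 655.06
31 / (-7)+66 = 431 / 7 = 61.57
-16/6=-8/3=-2.67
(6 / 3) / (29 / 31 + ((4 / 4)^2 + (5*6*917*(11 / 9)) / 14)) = 186 / 223535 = 0.00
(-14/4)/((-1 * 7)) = 1/2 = 0.50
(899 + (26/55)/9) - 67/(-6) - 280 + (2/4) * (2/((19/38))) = 625897/990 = 632.22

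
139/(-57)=-139/57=-2.44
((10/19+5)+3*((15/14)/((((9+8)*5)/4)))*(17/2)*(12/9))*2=1926/133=14.48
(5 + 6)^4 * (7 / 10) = 102487 / 10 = 10248.70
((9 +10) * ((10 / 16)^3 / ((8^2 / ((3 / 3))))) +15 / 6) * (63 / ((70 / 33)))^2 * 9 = 13384039779 / 655360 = 20422.42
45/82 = 0.55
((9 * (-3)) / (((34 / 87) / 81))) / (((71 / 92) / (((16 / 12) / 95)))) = -11669832 / 114665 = -101.77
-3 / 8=-0.38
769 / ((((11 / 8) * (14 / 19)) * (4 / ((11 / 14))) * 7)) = 14611 / 686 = 21.30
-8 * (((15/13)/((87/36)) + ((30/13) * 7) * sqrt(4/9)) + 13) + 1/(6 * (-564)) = -247465529/1275768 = -193.97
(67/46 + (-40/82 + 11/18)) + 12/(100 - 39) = 919732/517707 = 1.78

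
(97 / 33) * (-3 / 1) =-8.82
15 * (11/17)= 165/17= 9.71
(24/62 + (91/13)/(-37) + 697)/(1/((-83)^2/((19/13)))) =3286260.68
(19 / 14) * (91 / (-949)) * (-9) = 171 / 146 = 1.17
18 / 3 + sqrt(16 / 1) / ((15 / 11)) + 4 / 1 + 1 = 209 / 15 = 13.93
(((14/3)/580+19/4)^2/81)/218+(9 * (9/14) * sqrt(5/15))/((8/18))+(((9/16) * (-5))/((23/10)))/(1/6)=-9020028172657/1229611298400+243 * sqrt(3)/56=0.18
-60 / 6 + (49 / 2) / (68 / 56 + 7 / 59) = 9227 / 1101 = 8.38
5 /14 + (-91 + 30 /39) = -16357 /182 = -89.87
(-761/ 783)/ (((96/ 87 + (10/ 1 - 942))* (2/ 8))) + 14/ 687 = 1024643/ 41729067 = 0.02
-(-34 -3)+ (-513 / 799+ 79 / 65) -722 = -35545699 / 51935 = -684.43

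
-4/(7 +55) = -2/31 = -0.06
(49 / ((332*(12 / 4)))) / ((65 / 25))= 245 / 12948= 0.02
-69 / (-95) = 69 / 95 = 0.73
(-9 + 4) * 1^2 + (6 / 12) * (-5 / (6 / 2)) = -35 / 6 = -5.83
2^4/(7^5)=16/16807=0.00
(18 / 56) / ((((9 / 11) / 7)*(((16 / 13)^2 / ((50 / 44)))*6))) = 4225 / 12288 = 0.34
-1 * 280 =-280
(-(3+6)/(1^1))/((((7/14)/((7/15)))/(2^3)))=-336/5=-67.20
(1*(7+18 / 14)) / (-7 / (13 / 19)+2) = -754 / 749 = -1.01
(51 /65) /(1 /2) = 1.57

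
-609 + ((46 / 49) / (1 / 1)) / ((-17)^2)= -8624003 / 14161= -609.00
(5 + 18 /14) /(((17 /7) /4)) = 176 /17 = 10.35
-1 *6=-6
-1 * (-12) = 12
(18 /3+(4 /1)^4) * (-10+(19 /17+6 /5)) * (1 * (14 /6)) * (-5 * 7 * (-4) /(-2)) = 16766428 /51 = 328753.49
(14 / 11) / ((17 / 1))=14 / 187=0.07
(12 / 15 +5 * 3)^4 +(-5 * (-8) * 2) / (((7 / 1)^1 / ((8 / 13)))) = 3544857371 / 56875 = 62327.16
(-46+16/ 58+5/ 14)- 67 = -45621/ 406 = -112.37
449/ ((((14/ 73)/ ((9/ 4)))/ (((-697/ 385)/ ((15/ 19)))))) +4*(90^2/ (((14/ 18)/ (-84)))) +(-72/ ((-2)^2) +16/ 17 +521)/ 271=-1743822092371231/ 496634600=-3511277.89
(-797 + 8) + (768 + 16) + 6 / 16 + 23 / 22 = -315 / 88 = -3.58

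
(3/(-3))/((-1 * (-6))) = -1/6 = -0.17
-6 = -6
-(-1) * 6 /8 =3 /4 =0.75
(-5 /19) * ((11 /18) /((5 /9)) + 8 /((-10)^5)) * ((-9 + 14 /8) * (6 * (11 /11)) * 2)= 1196163 /47500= 25.18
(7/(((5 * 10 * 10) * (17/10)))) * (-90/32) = -63/2720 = -0.02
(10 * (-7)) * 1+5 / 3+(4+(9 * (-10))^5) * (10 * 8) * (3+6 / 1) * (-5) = 63772919956595 / 3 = 21257639985531.67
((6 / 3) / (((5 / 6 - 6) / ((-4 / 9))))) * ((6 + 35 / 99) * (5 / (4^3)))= 3145 / 36828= 0.09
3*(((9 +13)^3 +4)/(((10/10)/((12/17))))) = 383472/17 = 22557.18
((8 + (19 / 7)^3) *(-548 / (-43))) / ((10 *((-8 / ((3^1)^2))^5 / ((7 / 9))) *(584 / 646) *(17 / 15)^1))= -48.81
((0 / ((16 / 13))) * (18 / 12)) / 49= 0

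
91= 91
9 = 9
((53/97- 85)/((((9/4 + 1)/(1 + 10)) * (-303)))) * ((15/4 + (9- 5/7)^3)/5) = 70791356416/655272345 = 108.03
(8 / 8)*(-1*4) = -4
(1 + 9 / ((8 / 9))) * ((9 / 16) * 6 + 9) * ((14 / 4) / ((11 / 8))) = 350.44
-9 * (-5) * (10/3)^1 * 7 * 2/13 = 2100/13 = 161.54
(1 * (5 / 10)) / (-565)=-1 / 1130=-0.00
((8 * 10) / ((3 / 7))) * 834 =155680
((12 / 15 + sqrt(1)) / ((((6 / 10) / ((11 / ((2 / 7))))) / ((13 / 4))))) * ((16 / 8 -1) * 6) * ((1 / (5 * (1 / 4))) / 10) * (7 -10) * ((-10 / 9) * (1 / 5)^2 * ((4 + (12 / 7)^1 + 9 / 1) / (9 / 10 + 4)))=88374 / 1225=72.14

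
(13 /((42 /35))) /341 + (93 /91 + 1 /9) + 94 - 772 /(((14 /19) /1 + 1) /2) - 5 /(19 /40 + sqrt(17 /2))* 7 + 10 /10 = -216582793745 /273879606 - 28000* sqrt(34) /13239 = -803.13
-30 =-30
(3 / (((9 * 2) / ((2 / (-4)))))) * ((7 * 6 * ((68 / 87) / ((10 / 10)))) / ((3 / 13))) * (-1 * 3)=3094 / 87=35.56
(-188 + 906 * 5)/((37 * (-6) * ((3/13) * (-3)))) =28223/999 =28.25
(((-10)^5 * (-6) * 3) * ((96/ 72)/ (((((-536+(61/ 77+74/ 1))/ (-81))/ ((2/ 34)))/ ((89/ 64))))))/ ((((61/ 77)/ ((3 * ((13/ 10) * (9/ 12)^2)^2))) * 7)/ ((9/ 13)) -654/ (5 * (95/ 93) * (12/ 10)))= -338.99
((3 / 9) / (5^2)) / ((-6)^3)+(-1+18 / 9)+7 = 129599 / 16200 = 8.00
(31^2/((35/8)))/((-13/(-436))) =3351968/455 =7366.96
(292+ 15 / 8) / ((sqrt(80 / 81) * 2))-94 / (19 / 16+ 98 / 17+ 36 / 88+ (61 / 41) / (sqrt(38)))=-197845726680800 / 15476973546803+ 1052288267008 * sqrt(38) / 15476973546803+ 21159 * sqrt(5) / 320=135.49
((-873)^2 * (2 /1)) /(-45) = -169362 /5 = -33872.40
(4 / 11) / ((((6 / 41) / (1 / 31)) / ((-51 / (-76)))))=697 / 12958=0.05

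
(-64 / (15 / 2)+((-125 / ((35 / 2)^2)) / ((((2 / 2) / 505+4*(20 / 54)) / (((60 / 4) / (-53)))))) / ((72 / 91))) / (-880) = 0.01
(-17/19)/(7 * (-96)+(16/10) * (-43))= 85/70376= 0.00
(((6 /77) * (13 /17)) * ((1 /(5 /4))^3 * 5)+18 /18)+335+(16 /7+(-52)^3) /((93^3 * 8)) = 983092001566 /2924731425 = 336.13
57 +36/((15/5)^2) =61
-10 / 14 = -5 / 7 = -0.71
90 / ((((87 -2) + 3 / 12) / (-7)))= -2520 / 341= -7.39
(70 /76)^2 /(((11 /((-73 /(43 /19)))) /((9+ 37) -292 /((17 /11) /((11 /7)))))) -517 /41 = 7661463489 /12527878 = 611.55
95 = 95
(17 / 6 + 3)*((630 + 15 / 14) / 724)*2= 14725 / 1448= 10.17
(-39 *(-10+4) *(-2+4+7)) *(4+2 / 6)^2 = 39546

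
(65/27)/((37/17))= 1.11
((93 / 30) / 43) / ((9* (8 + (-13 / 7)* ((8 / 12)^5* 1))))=5859 / 5672560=0.00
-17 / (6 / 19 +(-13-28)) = 323 / 773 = 0.42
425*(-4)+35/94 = -159765/94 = -1699.63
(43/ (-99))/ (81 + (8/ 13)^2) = -7267/ 1361547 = -0.01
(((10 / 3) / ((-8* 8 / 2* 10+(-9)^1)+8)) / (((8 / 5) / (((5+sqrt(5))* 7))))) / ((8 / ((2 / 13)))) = -875 / 200304 - 175* sqrt(5) / 200304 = -0.01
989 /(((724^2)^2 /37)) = 36593 /274760478976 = 0.00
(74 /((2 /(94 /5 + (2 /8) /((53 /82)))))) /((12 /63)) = 7901313 /2120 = 3727.03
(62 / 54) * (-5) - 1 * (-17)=304 / 27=11.26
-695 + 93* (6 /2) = -416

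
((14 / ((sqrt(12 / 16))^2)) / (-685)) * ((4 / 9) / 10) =-112 / 92475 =-0.00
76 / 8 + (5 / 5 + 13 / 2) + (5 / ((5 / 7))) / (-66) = 1115 / 66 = 16.89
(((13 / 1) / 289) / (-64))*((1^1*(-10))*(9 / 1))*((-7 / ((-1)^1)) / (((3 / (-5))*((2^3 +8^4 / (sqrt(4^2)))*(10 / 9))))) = -4095 / 6362624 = -0.00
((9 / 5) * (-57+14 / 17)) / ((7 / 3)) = -5157 / 119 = -43.34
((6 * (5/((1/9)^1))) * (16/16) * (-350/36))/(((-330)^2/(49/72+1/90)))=-581/34848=-0.02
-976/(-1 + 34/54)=13176/5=2635.20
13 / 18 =0.72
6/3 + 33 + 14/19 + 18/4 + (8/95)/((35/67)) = 268647/6650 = 40.40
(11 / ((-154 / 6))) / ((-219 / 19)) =19 / 511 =0.04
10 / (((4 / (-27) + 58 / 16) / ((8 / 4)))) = 4320 / 751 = 5.75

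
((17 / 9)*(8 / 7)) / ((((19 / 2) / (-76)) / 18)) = -2176 / 7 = -310.86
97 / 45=2.16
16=16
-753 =-753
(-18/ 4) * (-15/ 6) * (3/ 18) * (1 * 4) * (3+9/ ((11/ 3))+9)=2385/ 22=108.41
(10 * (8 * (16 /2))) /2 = 320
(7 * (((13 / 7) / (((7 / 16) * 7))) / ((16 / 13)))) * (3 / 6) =169 / 98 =1.72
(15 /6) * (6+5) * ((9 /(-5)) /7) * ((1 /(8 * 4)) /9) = -11 /448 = -0.02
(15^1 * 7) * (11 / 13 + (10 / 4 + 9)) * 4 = 67410 / 13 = 5185.38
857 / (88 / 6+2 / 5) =12855 / 226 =56.88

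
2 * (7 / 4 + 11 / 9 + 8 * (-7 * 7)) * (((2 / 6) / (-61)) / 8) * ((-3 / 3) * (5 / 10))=-14005 / 52704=-0.27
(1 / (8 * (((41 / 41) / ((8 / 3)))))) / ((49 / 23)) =23 / 147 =0.16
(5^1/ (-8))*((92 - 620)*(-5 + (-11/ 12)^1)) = -3905/ 2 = -1952.50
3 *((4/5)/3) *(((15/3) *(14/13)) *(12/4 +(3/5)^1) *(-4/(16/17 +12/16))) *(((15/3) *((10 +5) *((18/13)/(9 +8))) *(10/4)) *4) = -8709120/3887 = -2240.58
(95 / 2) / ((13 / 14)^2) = 55.09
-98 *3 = -294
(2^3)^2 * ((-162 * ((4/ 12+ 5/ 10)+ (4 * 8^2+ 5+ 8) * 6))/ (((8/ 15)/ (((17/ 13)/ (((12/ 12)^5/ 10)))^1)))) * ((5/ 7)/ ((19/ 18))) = -480303108000/ 1729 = -277792427.99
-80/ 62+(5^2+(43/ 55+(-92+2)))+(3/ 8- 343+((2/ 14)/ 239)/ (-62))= -9313492513/ 22819720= -408.13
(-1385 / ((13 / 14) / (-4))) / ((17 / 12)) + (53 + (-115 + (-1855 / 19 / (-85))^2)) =5629528799 / 1356277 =4150.72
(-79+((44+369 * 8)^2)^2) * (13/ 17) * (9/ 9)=1047395222018301/ 17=61611483648135.35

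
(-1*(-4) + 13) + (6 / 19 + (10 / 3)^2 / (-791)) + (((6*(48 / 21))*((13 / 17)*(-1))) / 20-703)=-686.22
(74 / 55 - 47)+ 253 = 11404 / 55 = 207.35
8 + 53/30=293/30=9.77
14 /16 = 7 /8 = 0.88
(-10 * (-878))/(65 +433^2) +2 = 191944/93777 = 2.05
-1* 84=-84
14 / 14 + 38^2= 1445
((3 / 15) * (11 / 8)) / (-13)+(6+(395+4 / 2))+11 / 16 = 419813 / 1040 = 403.67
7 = 7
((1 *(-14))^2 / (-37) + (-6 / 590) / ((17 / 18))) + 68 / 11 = 1783422 / 2041105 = 0.87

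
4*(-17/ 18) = -34/ 9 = -3.78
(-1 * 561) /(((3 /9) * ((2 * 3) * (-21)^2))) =-187 /294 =-0.64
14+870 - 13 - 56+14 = 829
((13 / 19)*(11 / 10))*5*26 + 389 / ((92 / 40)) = 116667 / 437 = 266.97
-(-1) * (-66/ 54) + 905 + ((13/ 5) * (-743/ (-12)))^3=901343994179/ 216000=4172888.86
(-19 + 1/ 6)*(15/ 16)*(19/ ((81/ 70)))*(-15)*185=347545625/ 432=804503.76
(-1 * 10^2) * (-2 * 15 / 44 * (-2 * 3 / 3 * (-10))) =15000 / 11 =1363.64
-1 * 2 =-2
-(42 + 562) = -604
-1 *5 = -5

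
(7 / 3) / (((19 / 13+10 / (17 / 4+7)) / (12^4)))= 5660928 / 275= 20585.19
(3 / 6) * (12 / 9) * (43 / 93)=86 / 279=0.31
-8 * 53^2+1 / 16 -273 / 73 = -26251591 / 1168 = -22475.68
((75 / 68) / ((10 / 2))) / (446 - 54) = 15 / 26656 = 0.00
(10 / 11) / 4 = 0.23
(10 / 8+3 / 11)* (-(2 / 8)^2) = -67 / 704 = -0.10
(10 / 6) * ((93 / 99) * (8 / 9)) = 1240 / 891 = 1.39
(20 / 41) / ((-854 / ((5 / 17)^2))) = -250 / 5059523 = -0.00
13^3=2197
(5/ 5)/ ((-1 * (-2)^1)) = 1/ 2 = 0.50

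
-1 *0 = 0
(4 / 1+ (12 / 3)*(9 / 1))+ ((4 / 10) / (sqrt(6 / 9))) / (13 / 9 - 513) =40 - 9*sqrt(6) / 23020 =40.00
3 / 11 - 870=-9567 / 11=-869.73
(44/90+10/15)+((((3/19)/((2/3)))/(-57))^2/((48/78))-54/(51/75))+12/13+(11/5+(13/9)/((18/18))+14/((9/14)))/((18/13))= -22012128058027/373260195360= -58.97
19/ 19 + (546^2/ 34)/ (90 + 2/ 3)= 225899/ 2312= 97.71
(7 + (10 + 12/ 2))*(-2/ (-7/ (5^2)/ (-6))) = -985.71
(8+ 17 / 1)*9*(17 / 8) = 3825 / 8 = 478.12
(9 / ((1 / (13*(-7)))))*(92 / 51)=-25116 / 17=-1477.41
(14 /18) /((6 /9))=1.17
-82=-82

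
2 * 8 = 16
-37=-37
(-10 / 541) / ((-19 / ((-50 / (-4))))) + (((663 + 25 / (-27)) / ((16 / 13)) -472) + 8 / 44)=807533113 / 12211452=66.13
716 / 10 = 358 / 5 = 71.60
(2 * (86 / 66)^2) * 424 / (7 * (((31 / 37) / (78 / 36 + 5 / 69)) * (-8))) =-373466567 / 5435199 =-68.71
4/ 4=1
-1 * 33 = -33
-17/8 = -2.12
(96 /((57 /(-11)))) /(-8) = 2.32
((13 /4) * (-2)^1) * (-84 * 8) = 4368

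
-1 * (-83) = 83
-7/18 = -0.39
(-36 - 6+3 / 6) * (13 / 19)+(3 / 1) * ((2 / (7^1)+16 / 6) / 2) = -6375 / 266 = -23.97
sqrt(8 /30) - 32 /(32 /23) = -23+ 2*sqrt(15) /15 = -22.48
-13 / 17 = -0.76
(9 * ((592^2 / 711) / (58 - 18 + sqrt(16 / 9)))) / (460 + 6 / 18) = 788544 / 3382069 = 0.23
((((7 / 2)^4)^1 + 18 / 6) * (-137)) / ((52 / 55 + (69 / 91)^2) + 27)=-152811073415 / 207836032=-735.25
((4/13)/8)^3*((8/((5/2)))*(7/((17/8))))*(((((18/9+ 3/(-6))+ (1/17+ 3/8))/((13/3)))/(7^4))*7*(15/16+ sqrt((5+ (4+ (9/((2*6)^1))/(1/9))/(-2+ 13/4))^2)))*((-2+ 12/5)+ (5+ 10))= 10093677/57778903000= 0.00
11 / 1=11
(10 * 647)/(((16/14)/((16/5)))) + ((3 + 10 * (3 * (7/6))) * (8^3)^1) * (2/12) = 64076/3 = 21358.67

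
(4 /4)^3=1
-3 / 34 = -0.09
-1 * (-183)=183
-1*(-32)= 32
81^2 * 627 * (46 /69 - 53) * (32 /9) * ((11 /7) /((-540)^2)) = -721886 /175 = -4125.06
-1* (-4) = 4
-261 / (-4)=261 / 4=65.25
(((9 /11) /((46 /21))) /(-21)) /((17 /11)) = -9 /782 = -0.01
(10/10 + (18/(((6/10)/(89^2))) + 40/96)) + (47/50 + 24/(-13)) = 237630.51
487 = 487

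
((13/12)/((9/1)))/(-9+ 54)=13/4860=0.00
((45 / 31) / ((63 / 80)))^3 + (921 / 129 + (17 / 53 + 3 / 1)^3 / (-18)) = 6692938474737671 / 588732180601887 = 11.37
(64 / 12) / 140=4 / 105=0.04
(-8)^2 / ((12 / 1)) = 16 / 3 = 5.33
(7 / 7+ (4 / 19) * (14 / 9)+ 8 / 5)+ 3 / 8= 22589 / 6840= 3.30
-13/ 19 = -0.68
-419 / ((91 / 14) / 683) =-572354 / 13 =-44027.23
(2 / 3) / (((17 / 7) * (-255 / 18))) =-28 / 1445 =-0.02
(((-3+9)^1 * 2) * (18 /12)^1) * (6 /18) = 6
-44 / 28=-11 / 7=-1.57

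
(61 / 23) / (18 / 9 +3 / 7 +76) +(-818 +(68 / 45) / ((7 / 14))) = -843467 / 1035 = -814.94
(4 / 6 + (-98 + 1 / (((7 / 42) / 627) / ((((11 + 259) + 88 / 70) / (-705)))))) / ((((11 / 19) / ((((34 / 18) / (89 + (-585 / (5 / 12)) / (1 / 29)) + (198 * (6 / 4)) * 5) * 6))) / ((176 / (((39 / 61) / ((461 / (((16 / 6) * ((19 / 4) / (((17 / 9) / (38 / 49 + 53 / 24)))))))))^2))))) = -17674244326163844051572748075008 / 3252721075673065425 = -5433679653121.39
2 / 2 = 1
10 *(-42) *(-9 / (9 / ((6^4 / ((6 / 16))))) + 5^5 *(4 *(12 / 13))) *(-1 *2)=88260480 / 13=6789267.69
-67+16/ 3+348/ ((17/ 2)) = -1057/ 51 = -20.73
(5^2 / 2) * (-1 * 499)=-12475 / 2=-6237.50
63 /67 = 0.94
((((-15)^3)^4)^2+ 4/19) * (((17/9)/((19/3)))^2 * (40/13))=3697444402735641002655029296921240/802503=4607390131545478337968867000.00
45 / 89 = 0.51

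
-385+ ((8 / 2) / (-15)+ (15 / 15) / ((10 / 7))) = -11537 / 30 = -384.57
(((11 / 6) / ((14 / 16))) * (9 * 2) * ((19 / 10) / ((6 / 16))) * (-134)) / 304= -2948 / 35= -84.23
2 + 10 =12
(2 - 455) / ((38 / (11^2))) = -54813 / 38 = -1442.45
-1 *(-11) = 11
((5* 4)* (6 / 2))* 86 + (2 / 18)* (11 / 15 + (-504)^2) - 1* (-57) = 4514546 / 135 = 33441.08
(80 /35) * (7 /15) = 16 /15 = 1.07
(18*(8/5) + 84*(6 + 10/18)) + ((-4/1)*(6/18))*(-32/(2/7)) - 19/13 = 47277/65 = 727.34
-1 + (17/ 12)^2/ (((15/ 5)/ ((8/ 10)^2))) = -0.57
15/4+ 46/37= 739/148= 4.99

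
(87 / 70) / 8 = 87 / 560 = 0.16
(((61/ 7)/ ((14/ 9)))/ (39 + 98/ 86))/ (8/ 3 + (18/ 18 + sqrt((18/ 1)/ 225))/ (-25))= 0.05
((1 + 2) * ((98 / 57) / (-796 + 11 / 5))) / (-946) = 5 / 727947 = 0.00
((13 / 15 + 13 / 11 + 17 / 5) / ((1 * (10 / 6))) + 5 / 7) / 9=852 / 1925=0.44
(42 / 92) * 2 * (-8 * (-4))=29.22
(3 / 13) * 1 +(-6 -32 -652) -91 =-10150 / 13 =-780.77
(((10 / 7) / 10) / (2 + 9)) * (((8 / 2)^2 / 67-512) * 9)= -308592 / 5159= -59.82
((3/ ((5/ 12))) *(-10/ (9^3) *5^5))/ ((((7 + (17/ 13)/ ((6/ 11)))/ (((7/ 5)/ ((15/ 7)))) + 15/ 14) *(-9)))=3185000/ 1435401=2.22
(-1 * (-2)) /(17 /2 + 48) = 4 /113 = 0.04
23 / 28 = 0.82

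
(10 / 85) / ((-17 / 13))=-26 / 289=-0.09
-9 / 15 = -3 / 5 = -0.60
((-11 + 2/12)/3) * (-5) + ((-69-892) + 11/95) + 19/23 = -942.00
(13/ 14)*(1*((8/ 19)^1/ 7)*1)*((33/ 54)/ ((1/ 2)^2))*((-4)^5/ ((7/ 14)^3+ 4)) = -851968/ 25137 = -33.89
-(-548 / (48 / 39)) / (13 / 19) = 2603 / 4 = 650.75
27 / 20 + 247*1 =4967 / 20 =248.35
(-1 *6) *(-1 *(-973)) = -5838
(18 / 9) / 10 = 1 / 5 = 0.20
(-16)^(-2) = 1 / 256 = 0.00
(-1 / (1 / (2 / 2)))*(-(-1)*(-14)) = 14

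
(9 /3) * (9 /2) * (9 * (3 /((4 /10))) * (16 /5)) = 2916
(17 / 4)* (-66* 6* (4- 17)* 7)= 153153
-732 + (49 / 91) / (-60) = -570967 / 780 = -732.01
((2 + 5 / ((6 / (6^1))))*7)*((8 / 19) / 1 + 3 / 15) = 2891 / 95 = 30.43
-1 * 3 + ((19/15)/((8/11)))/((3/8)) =74/45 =1.64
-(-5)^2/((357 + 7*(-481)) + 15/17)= 85/10231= 0.01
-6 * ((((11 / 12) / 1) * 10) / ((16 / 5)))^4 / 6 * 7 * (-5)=200169921875 / 84934656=2356.75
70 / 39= 1.79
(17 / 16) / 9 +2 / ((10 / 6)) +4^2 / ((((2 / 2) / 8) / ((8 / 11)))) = 747719 / 7920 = 94.41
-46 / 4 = -23 / 2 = -11.50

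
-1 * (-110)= 110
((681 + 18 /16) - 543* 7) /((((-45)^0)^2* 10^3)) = -24951 /8000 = -3.12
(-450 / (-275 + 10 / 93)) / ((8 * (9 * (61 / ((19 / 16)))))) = 8835 / 19961152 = 0.00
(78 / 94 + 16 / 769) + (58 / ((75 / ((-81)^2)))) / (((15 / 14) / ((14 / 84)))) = 3569638969 / 4517875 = 790.11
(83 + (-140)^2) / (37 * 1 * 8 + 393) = 19683 / 689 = 28.57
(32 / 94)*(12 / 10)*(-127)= -12192 / 235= -51.88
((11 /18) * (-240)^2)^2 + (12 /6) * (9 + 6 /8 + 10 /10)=2478080043 /2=1239040021.50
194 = 194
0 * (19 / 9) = 0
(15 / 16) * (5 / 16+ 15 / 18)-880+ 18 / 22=-2472751 / 2816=-878.11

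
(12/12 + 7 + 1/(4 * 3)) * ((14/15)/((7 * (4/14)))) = 679/180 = 3.77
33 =33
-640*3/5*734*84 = -23675904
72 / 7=10.29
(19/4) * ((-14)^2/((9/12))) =3724/3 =1241.33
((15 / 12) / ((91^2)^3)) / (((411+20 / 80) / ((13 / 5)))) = 1 / 71857301508265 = 0.00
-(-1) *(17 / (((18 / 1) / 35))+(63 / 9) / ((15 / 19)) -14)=2513 / 90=27.92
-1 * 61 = -61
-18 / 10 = -9 / 5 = -1.80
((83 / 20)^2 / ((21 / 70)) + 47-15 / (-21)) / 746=88303 / 626640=0.14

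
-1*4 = -4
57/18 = 19/6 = 3.17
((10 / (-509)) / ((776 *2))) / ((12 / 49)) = -245 / 4739808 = -0.00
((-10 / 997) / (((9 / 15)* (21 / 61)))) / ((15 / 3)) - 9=-9.01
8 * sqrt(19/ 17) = 8 * sqrt(323)/ 17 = 8.46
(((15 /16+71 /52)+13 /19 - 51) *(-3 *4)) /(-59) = -569241 /58292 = -9.77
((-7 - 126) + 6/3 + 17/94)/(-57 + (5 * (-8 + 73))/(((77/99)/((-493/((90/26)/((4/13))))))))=86079/12086426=0.01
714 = 714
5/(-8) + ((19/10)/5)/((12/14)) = -109/600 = -0.18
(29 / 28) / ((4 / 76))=551 / 28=19.68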